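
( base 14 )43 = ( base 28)23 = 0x3B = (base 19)32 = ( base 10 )59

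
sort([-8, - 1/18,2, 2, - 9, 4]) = [ - 9, - 8, - 1/18, 2,2,4]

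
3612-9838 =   -  6226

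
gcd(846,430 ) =2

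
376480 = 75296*5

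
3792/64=237/4 = 59.25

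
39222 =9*4358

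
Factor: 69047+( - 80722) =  - 5^2*467^1 = - 11675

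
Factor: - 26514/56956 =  - 27/58  =  - 2^(- 1)*3^3*29^( -1 ) 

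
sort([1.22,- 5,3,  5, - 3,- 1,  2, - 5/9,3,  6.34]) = [ - 5, - 3, - 1, - 5/9,1.22,2,  3, 3, 5,6.34 ]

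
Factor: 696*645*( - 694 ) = -311550480 = -2^4*3^2*5^1*29^1* 43^1*347^1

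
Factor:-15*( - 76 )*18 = 20520  =  2^3*3^3*5^1*19^1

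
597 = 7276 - 6679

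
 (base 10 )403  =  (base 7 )1114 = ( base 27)EP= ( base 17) 16C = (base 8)623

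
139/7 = 139/7   =  19.86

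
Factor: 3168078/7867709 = 2^1*3^1 * 59^(-1)*133351^ (-1)*528013^1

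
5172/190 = 2586/95 = 27.22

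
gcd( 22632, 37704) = 24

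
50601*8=404808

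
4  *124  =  496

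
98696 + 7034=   105730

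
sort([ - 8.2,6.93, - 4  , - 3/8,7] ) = [ - 8.2, - 4,-3/8,6.93, 7]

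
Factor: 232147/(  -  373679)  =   - 269^1*433^( - 1) = - 269/433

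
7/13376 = 7/13376 = 0.00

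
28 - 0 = 28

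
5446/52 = 104+19/26 = 104.73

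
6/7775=6/7775 =0.00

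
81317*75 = 6098775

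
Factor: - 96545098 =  - 2^1*13^1*31^1*119783^1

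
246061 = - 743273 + 989334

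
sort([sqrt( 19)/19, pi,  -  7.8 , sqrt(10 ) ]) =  [ - 7.8 , sqrt(19)/19, pi,  sqrt( 10 )]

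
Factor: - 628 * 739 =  - 464092 = - 2^2*157^1*739^1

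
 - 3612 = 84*( - 43) 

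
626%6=2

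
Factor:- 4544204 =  - 2^2*7^1*162293^1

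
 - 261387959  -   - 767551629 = 506163670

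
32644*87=2840028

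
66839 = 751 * 89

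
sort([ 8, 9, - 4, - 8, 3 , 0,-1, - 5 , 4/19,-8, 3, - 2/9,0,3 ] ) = [  -  8,-8,  -  5, - 4, -1,  -  2/9,0,  0,4/19,  3,3,3, 8, 9 ]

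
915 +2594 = 3509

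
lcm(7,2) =14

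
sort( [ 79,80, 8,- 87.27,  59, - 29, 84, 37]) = [ - 87.27, - 29,8,37, 59,79,80, 84 ]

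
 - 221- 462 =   -  683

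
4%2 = 0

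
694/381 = 1 + 313/381 = 1.82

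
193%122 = 71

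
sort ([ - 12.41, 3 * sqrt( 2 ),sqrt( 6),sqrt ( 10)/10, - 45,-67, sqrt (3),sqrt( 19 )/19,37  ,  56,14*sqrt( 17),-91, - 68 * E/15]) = [ - 91, -67,-45, - 12.41, - 68*E/15,sqrt( 19 )/19, sqrt( 10)/10, sqrt( 3 ),sqrt(6),  3*sqrt( 2 ), 37, 56,14*sqrt( 17) ] 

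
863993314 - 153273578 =710719736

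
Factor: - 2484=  - 2^2*3^3*23^1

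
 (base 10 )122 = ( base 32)3Q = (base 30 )42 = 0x7a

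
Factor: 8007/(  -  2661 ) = -2669/887 = -  17^1*157^1*887^(- 1) 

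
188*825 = 155100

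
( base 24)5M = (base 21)6G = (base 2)10001110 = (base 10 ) 142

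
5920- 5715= 205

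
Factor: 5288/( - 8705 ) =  - 2^3*5^ ( - 1 )*661^1*1741^ ( - 1) 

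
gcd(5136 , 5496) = 24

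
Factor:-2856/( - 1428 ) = 2^1 = 2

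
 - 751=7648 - 8399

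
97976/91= 1076 + 60/91 = 1076.66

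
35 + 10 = 45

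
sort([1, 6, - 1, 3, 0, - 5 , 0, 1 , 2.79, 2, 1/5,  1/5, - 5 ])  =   [-5, - 5,-1, 0, 0,1/5,  1/5, 1,1,  2, 2.79 , 3, 6 ]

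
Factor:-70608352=-2^5*67^1*32933^1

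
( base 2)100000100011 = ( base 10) 2083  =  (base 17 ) 739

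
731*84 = 61404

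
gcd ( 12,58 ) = 2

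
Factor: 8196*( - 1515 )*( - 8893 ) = 110423847420 = 2^2*3^2*5^1*101^1 * 683^1*8893^1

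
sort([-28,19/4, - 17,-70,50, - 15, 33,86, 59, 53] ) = [ - 70, - 28, - 17, - 15,19/4, 33,50,53,59,86 ] 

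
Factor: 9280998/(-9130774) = -3^2*787^ ( - 1)*5801^ ( - 1)* 515611^1 = - 4640499/4565387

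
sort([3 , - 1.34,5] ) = [ - 1.34,3,5 ] 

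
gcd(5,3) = 1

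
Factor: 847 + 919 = 2^1*883^1  =  1766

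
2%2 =0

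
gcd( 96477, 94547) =1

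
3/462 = 1/154 = 0.01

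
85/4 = 21+1/4 =21.25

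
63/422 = 63/422 = 0.15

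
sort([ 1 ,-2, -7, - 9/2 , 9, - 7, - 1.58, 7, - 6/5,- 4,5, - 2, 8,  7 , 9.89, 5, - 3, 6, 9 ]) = [ - 7, - 7, - 9/2, - 4, - 3 , - 2, - 2,-1.58,-6/5,1,5,5,6,7,7,8,9,  9 , 9.89] 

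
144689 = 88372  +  56317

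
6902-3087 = 3815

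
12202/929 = 13 +125/929 = 13.13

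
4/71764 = 1/17941  =  0.00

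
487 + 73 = 560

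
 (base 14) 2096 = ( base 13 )2734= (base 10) 5620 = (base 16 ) 15F4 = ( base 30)67A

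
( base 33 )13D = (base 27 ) 1HD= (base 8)2261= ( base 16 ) 4B1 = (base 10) 1201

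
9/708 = 3/236 = 0.01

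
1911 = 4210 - 2299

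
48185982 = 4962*9711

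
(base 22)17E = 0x28C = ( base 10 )652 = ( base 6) 3004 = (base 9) 804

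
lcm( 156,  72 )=936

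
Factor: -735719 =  - 735719^1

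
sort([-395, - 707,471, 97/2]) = [ - 707, - 395, 97/2,  471]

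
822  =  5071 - 4249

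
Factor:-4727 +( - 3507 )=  - 2^1*23^1*179^1  =  - 8234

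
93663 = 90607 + 3056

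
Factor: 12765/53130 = 2^(-1 ) * 7^( - 1 )* 11^( - 1) * 37^1= 37/154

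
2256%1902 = 354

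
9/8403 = 3/2801 = 0.00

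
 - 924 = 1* ( - 924)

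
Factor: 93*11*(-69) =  - 70587 = - 3^2*11^1*23^1*31^1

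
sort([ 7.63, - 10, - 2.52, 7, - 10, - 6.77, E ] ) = [ - 10, - 10, - 6.77, - 2.52 , E , 7, 7.63 ] 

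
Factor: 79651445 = 5^1 * 103^1*211^1*733^1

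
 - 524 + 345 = -179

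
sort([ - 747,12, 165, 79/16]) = [  -  747,79/16,  12,  165]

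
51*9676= 493476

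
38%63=38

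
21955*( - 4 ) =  - 87820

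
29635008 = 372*79664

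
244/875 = 244/875=0.28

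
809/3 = 269  +  2/3 = 269.67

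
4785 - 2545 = 2240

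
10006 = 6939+3067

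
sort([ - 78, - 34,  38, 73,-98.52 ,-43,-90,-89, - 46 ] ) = [-98.52, - 90, - 89,  -  78 ,  -  46, -43, - 34, 38,73]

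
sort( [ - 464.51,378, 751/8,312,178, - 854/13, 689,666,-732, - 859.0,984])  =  [ - 859.0, - 732,-464.51,-854/13, 751/8,178,312,378,666 , 689,984]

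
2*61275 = 122550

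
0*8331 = 0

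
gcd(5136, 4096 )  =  16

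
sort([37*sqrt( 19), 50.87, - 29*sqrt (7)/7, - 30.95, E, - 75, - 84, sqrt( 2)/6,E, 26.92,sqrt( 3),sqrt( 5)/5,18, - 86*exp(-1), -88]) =[ - 88, - 84, -75, - 86*exp( - 1), - 30.95, - 29*sqrt( 7)/7,sqrt( 2 )/6, sqrt( 5 ) /5,sqrt(3 ),E, E, 18,26.92,50.87, 37*sqrt (19 )]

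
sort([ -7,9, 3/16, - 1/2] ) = [  -  7 ,-1/2, 3/16, 9 ] 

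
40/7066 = 20/3533 =0.01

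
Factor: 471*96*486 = 21974976 = 2^6  *  3^7*157^1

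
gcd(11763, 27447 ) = 3921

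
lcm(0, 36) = 0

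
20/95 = 4/19 = 0.21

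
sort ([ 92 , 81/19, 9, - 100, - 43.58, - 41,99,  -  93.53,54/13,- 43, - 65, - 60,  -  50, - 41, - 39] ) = [  -  100, - 93.53,  -  65, - 60,-50, - 43.58, - 43 , - 41, - 41, - 39, 54/13,81/19,9, 92,  99]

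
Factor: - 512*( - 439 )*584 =2^12*73^1 * 439^1= 131264512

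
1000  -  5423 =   -  4423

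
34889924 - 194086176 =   -  159196252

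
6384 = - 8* ( - 798 )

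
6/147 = 2/49=0.04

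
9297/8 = 1162 + 1/8  =  1162.12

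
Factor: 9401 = 7^1*17^1*79^1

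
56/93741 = 56/93741 = 0.00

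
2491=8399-5908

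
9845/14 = 9845/14 = 703.21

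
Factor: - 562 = -2^1*281^1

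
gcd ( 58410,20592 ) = 198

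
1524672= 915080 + 609592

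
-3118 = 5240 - 8358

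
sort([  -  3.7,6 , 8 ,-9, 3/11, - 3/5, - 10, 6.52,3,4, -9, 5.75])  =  [ - 10, - 9 ,-9 , - 3.7, - 3/5,3/11,  3,4,5.75 , 6,  6.52,8 ]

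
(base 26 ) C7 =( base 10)319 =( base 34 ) 9D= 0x13f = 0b100111111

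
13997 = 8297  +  5700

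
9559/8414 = 9559/8414 = 1.14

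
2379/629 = 2379/629 = 3.78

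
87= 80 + 7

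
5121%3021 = 2100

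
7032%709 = 651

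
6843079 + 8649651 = 15492730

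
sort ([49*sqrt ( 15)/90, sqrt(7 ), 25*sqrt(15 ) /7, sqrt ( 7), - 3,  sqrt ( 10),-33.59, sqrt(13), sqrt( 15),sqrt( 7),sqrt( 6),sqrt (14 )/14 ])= [ - 33.59,-3, sqrt(14)/14,49*sqrt( 15 )/90, sqrt( 6),  sqrt( 7), sqrt ( 7),sqrt(7 ),sqrt (10) , sqrt ( 13), sqrt( 15 ), 25*sqrt ( 15)/7]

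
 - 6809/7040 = -619/640= - 0.97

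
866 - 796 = 70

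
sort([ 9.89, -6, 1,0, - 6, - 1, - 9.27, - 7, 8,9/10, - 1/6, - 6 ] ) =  [ - 9.27, - 7, - 6, - 6, - 6, - 1, - 1/6, 0, 9/10,1, 8, 9.89 ]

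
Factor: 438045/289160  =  2^( - 3)*3^1* 19^1*29^1  *53^1*7229^( - 1)=87609/57832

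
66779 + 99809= 166588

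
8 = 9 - 1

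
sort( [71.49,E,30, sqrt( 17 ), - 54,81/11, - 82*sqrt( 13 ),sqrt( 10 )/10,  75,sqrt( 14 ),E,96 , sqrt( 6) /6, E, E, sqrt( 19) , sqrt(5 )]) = [- 82*sqrt( 13), - 54,sqrt( 10) /10, sqrt( 6) /6, sqrt( 5) , E , E,E,E,  sqrt( 14) , sqrt(17),sqrt( 19 ),81/11,30,71.49, 75,96]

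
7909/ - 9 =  - 879+2/9 = - 878.78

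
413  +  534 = 947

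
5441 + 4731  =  10172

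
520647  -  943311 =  -422664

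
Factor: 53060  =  2^2*5^1*7^1 * 379^1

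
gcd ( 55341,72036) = 9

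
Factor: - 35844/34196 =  - 87/83= - 3^1*29^1 * 83^( - 1 ) 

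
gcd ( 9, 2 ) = 1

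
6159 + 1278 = 7437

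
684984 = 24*28541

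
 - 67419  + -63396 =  - 130815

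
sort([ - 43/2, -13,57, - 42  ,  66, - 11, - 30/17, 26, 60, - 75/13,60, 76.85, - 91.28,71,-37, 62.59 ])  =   [ - 91.28, - 42, - 37, - 43/2, - 13 , - 11, - 75/13, -30/17, 26,57,60, 60 , 62.59, 66, 71,76.85]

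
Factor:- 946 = -2^1*11^1 * 43^1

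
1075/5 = 215 = 215.00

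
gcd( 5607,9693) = 9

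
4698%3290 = 1408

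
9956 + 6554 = 16510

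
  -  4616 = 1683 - 6299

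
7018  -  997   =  6021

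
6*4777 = 28662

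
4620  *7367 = 34035540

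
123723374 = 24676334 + 99047040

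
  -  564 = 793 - 1357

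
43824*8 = 350592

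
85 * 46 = 3910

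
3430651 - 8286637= - 4855986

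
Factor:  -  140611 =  - 140611^1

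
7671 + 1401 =9072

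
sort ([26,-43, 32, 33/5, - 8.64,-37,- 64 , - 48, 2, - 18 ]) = [  -  64 , - 48, - 43, - 37, - 18,  -  8.64 , 2, 33/5, 26,32]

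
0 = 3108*0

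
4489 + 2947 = 7436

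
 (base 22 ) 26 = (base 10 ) 50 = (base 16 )32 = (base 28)1m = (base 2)110010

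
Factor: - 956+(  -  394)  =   - 1350=- 2^1*3^3*5^2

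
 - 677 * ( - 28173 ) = 19073121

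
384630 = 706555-321925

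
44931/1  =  44931 =44931.00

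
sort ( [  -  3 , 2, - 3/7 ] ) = [ - 3, - 3/7 , 2 ] 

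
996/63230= 498/31615 =0.02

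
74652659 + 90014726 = 164667385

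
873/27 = 32 + 1/3 = 32.33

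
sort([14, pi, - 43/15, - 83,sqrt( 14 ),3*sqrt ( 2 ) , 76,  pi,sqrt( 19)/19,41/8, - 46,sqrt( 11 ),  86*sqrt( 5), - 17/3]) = [ -83, - 46, - 17/3, - 43/15, sqrt (19 )/19,pi,pi,  sqrt ( 11) , sqrt(14),3*sqrt(2 ) , 41/8,  14, 76,86*sqrt ( 5)] 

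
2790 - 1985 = 805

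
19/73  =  19/73 = 0.26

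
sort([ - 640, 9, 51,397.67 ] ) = [  -  640, 9, 51 , 397.67]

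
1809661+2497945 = 4307606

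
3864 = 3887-23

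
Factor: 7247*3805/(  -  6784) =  - 2^(-7)*5^1*53^ (  -  1)*761^1* 7247^1  =  -  27574835/6784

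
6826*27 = 184302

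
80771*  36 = 2907756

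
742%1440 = 742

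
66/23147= 66/23147 = 0.00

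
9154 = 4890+4264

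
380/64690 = 38/6469 = 0.01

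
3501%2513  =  988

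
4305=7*615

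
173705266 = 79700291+94004975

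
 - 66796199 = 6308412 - 73104611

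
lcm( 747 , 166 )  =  1494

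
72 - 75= - 3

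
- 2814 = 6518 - 9332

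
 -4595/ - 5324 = 4595/5324 = 0.86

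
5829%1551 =1176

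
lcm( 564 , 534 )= 50196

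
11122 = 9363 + 1759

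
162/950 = 81/475 = 0.17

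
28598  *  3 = 85794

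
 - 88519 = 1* (  -  88519 ) 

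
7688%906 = 440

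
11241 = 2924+8317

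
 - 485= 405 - 890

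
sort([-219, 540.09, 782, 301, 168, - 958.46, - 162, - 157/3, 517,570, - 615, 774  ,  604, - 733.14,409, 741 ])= [ - 958.46,-733.14, - 615, - 219, - 162, - 157/3,168, 301, 409, 517, 540.09, 570,604, 741, 774,782]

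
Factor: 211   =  211^1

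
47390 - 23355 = 24035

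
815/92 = 8 + 79/92 = 8.86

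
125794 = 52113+73681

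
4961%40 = 1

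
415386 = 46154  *9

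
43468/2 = 21734 = 21734.00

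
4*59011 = 236044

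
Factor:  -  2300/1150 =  - 2^1 = - 2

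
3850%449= 258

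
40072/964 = 10018/241=41.57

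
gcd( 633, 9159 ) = 3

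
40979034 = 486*84319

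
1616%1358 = 258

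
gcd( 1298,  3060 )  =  2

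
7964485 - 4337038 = 3627447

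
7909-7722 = 187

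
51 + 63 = 114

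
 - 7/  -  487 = 7/487 = 0.01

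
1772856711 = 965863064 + 806993647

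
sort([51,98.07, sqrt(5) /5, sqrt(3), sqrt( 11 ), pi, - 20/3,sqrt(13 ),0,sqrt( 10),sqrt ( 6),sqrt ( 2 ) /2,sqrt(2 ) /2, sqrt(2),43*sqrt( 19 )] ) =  [  -  20/3,0,  sqrt(5 )/5, sqrt( 2)/2,sqrt( 2)/2,sqrt(2), sqrt ( 3 ), sqrt(6 ),pi,sqrt ( 10 ), sqrt( 11),sqrt(13), 51, 98.07,43 * sqrt(19)]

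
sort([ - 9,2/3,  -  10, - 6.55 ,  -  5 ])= [ - 10 , - 9, - 6.55, - 5,2/3] 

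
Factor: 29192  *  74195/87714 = 2^2*3^(-2 ) * 5^1*19^1 * 41^1*71^1*89^1*443^(-1 )=98450020/3987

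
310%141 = 28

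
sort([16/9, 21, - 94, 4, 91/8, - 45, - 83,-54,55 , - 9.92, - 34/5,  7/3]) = [ - 94, - 83, - 54, - 45, - 9.92, - 34/5, 16/9, 7/3, 4,91/8 , 21, 55] 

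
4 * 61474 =245896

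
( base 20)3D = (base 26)2L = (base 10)73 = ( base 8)111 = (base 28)2h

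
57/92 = 57/92  =  0.62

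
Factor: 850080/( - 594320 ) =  - 462/323 = -2^1*3^1*7^1*11^1 * 17^ ( - 1 )*19^ (-1)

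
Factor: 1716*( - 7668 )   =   - 2^4*3^4 * 11^1*13^1*71^1 = -13158288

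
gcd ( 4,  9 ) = 1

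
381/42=127/14= 9.07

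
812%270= 2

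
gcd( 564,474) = 6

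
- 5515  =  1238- 6753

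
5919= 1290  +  4629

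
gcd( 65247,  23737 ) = 7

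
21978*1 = 21978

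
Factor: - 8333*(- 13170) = 2^1*3^1 * 5^1*13^1 * 439^1*641^1 =109745610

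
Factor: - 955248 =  - 2^4*3^1*7^1*2843^1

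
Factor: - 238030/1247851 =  - 2^1 * 5^1*11^(  -  1 ) * 13^1*17^(  -  1 )*1831^1*6673^( - 1)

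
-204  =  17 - 221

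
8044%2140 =1624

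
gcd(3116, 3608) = 164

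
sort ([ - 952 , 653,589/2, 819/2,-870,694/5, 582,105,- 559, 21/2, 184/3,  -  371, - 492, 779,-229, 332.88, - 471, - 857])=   [-952, - 870, -857,-559, -492, - 471,-371, - 229, 21/2, 184/3,105, 694/5,589/2, 332.88 , 819/2,582, 653, 779]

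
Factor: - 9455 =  - 5^1*31^1*61^1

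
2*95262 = 190524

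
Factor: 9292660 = 2^2*5^1*13^1*103^1 * 347^1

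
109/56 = 109/56 = 1.95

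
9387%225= 162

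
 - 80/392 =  - 1+39/49= - 0.20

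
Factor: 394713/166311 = 43857/18479 = 3^2*11^1*17^(-1 )* 443^1*1087^( - 1)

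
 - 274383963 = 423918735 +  -698302698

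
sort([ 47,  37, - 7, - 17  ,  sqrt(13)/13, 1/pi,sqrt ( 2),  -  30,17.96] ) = [-30, - 17, - 7,sqrt( 13 )/13, 1/pi,sqrt(2 ), 17.96,37,47 ] 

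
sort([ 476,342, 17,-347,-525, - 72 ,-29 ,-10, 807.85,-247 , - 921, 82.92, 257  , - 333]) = [ - 921, - 525, - 347, - 333,-247, - 72, - 29, - 10, 17, 82.92, 257, 342, 476, 807.85]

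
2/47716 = 1/23858  =  0.00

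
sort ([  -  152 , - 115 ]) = [ - 152,- 115]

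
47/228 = 47/228 = 0.21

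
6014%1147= 279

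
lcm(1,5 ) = 5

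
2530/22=115  =  115.00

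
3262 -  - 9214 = 12476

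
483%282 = 201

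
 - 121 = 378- 499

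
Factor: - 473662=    - 2^1*7^1 * 23^1* 1471^1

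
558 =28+530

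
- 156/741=-4/19= - 0.21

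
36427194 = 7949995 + 28477199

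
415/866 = 415/866 = 0.48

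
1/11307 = 1/11307  =  0.00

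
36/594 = 2/33 = 0.06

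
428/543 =428/543 = 0.79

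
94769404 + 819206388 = 913975792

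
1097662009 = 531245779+566416230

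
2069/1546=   1 + 523/1546 = 1.34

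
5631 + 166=5797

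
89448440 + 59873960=149322400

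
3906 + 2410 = 6316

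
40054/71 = 40054/71 = 564.14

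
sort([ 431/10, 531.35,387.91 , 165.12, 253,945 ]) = [ 431/10, 165.12,253, 387.91 , 531.35,945]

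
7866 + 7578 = 15444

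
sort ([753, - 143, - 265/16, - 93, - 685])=[ - 685, - 143, - 93, - 265/16, 753 ]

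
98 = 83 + 15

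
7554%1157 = 612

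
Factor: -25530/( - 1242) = 185/9=3^(  -  2)* 5^1 * 37^1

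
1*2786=2786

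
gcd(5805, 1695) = 15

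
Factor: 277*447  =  123819=3^1*149^1*277^1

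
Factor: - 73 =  - 73^1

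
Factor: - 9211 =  - 61^1*151^1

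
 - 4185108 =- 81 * 51668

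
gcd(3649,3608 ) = 41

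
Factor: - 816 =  - 2^4*3^1  *17^1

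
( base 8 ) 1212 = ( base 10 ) 650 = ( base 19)1F4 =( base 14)346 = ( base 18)202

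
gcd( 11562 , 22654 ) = 94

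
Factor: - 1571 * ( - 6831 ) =3^3*11^1*23^1*1571^1 = 10731501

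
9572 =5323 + 4249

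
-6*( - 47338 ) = 284028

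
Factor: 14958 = 2^1*3^3*277^1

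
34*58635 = 1993590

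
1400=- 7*(-200) 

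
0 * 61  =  0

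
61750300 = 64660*955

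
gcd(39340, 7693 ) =7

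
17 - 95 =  - 78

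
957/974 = 957/974 = 0.98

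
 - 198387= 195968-394355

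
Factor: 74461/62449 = 19^1*197^ (  -  1) * 317^( - 1 ) * 3919^1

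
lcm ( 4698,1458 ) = 42282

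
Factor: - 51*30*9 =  -2^1*3^4* 5^1*17^1 = - 13770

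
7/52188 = 7/52188=0.00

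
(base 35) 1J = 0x36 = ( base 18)30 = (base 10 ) 54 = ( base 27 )20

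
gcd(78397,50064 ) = 1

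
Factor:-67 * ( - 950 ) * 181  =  11520650 = 2^1*5^2*19^1*67^1* 181^1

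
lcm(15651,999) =46953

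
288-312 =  - 24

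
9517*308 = 2931236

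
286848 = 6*47808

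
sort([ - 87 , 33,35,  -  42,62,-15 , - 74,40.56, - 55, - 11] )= [ - 87, - 74, - 55 , - 42, - 15, - 11,33, 35,40.56,62 ] 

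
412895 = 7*58985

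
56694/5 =56694/5= 11338.80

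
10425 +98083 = 108508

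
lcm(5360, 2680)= 5360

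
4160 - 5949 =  - 1789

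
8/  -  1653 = - 1 + 1645/1653 = - 0.00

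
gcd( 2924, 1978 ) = 86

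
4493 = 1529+2964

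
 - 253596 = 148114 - 401710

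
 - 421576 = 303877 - 725453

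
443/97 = 443/97 = 4.57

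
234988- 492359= -257371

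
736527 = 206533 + 529994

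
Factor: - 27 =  - 3^3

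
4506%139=58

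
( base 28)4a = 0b1111010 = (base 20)62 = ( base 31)3t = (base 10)122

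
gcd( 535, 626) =1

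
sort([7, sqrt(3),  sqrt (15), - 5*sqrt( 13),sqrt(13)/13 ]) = [ - 5*sqrt(13 ),sqrt(13 ) /13, sqrt( 3),sqrt( 15),7 ]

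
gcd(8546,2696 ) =2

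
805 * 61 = 49105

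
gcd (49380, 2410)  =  10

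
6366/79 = 6366/79= 80.58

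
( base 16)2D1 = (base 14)397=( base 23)188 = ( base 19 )1ii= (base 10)721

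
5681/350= 16+81/350= 16.23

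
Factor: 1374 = 2^1*3^1*229^1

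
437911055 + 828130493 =1266041548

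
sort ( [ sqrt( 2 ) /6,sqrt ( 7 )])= [sqrt( 2) /6, sqrt(7)]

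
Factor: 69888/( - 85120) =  - 78/95=- 2^1*3^1*5^( - 1 )*13^1*19^(-1 )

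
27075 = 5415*5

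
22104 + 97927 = 120031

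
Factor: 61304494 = 2^1*30652247^1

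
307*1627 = 499489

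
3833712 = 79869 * 48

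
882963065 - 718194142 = 164768923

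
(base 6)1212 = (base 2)100101000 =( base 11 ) 24A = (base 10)296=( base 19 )fb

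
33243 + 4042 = 37285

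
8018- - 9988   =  18006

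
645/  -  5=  - 129/1 = - 129.00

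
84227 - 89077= -4850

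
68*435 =29580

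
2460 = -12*( - 205) 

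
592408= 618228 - 25820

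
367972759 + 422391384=790364143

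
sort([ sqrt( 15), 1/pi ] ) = [ 1/pi,sqrt(15 ) ]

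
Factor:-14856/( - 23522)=2^2*3^1*19^( - 1)  =  12/19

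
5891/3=1963 +2/3=1963.67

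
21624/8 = 2703 = 2703.00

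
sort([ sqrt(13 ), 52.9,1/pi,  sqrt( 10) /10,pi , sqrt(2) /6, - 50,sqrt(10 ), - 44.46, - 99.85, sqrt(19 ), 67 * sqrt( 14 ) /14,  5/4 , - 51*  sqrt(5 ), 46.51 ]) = [ - 51 * sqrt( 5), - 99.85, - 50, - 44.46,  sqrt ( 2) /6,sqrt(10 )/10, 1/pi,5/4,pi,sqrt( 10),  sqrt(13 ), sqrt(19 ),67*sqrt (14 )/14 , 46.51,  52.9]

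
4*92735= 370940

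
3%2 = 1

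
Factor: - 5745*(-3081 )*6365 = 3^2*5^2*13^1*19^1  *67^1*79^1*383^1=112662695925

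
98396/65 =1513 + 51/65  =  1513.78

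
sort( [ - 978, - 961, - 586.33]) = [ - 978, - 961, - 586.33 ]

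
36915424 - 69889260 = -32973836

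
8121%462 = 267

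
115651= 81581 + 34070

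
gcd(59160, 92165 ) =5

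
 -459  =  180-639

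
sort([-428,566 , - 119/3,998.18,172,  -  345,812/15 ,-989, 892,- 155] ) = [-989, - 428, - 345,-155,-119/3,812/15, 172 , 566,892, 998.18 ]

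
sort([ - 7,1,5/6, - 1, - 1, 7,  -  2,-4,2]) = [ - 7,-4, - 2, - 1, - 1,5/6,1,2, 7 ] 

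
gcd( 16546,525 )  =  1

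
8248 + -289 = 7959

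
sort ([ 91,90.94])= [ 90.94, 91 ] 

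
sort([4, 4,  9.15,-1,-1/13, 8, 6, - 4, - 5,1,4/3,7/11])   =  [-5, - 4,  -  1, - 1/13,7/11, 1, 4/3,4,  4,6, 8,  9.15 ] 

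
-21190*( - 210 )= 4449900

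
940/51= 940/51 = 18.43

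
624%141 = 60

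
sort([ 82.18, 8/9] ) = [ 8/9,82.18] 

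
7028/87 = 80 + 68/87 = 80.78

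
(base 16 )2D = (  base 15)30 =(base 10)45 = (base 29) 1G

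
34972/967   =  36 + 160/967 =36.17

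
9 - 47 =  -38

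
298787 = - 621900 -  - 920687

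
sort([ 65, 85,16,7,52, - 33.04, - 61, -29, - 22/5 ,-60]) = [ - 61, - 60, - 33.04 ,- 29,-22/5, 7,  16,52,65, 85]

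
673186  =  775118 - 101932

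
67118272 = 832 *80671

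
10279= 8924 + 1355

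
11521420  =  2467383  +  9054037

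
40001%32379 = 7622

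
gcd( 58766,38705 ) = 1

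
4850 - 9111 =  - 4261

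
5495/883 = 5495/883 = 6.22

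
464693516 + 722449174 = 1187142690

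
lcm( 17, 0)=0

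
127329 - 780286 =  - 652957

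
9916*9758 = 96760328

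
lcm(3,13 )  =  39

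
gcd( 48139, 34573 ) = 7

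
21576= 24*899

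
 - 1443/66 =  - 22+3/22 = - 21.86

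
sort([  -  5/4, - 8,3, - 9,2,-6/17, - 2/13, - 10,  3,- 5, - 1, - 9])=[ - 10, - 9, - 9,-8, - 5,- 5/4,- 1,-6/17, - 2/13, 2,3 , 3]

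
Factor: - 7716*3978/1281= - 2^3*3^2*7^( -1)*13^1*17^1*61^( - 1)*643^1  =  - 10231416/427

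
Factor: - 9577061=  - 13^2 * 61^1*929^1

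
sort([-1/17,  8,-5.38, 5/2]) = [ - 5.38,-1/17,  5/2,8] 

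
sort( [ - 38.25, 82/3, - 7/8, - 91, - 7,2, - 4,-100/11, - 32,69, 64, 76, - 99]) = [ - 99, - 91, - 38.25,  -  32,  -  100/11, - 7  , -4, - 7/8, 2, 82/3, 64,  69, 76 ]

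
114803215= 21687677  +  93115538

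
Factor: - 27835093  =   - 11^1 * 13^1*61^1*3191^1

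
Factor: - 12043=-12043^1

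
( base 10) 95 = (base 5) 340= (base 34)2R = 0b1011111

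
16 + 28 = 44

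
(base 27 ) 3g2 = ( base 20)6b1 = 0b101000111101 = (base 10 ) 2621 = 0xA3D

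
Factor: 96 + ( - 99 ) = -3^1 = - 3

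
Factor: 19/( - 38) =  - 1/2 = -2^(- 1 )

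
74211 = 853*87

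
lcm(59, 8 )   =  472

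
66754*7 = 467278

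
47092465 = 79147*595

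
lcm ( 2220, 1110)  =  2220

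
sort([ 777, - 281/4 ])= [ - 281/4, 777 ] 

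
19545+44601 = 64146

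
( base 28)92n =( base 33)6I7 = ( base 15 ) 21aa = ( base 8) 15737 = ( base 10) 7135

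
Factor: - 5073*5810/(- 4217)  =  2^1*3^1 *5^1*7^1*19^1*83^1*89^1*4217^(- 1)  =  29474130/4217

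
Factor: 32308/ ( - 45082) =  - 2^1*41^1*197^1*22541^(  -  1) =- 16154/22541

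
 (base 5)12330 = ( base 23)1im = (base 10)965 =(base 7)2546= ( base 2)1111000101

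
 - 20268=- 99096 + 78828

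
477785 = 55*8687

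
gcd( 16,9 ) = 1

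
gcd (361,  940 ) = 1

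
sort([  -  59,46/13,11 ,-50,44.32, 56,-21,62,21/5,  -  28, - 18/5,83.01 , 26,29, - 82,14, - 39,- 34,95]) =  [ -82,  -  59, -50  ,-39,-34, -28,- 21, - 18/5,46/13,21/5,11 , 14, 26, 29,  44.32,  56, 62,83.01, 95]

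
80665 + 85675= 166340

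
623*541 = 337043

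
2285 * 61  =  139385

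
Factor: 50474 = 2^1*25237^1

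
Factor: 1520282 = 2^1*760141^1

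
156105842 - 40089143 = 116016699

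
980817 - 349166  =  631651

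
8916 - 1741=7175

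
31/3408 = 31/3408  =  0.01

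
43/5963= 43/5963 = 0.01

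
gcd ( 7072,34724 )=4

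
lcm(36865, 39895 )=2912335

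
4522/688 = 2261/344 = 6.57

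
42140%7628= 4000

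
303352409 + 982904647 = 1286257056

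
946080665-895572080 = 50508585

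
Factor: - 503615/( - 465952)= 2^( -5)*5^1  *7^1*14389^1  *14561^( - 1 ) 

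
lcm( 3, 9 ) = 9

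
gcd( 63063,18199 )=1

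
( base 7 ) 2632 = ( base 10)1003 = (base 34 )th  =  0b1111101011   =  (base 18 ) 31D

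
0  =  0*366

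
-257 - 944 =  - 1201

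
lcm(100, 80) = 400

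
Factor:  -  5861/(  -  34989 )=3^( - 1)*107^( -1)*109^( - 1)*5861^1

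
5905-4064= 1841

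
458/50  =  9 + 4/25=9.16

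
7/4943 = 7/4943 = 0.00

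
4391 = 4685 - 294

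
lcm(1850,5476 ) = 136900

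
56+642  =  698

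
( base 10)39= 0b100111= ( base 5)124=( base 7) 54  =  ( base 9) 43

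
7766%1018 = 640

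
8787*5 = 43935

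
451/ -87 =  - 451/87 = - 5.18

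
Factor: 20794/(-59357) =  - 2^1*37^1* 281^1*59357^( - 1 )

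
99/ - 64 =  - 2 + 29/64   =  - 1.55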